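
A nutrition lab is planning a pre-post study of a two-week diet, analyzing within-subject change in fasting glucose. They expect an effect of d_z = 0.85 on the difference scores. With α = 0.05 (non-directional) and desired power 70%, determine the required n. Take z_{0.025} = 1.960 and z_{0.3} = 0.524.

For a paired (one-sample on differences) test: n = ((z_{α/2} + z_β) / d)².
z_{α/2} + z_β = 1.960 + 0.524 = 2.484.
n = (2.484 / 0.85)² = 2.922² = 8.54.
Round up.

n = 9 pairs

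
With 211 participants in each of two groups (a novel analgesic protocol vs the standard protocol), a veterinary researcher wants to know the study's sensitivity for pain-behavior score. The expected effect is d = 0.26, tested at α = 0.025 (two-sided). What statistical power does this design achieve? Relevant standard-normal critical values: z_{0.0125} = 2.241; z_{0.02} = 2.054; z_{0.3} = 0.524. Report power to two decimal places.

For two equal groups, power = Φ(d·√(n/2) − z_{α/2}).
d·√(n/2) = 0.26 × √(211/2) = 0.26 × 10.271 = 2.671.
z_β = 2.671 − 2.241 = 0.430.
Power = Φ(0.430) = 0.666.

power ≈ 0.67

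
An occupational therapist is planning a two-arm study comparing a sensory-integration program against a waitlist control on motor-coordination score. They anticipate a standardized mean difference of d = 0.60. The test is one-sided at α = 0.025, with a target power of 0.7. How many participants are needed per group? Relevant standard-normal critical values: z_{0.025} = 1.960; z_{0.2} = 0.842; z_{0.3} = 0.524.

For two independent groups with equal n: n = 2·((z_{α} + z_β) / d)².
z_{α} + z_β = 1.960 + 0.524 = 2.484.
n = 2 × (2.484 / 0.60)² = 2 × 4.140² = 2 × 17.14 = 34.3.
Round up to the next whole participant.

n = 35 per group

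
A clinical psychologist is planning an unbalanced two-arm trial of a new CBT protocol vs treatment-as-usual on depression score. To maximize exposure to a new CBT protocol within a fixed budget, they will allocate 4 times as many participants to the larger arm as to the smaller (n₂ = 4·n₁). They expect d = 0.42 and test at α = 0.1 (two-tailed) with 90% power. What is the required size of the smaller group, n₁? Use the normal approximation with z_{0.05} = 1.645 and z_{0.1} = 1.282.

n₁ = 61

With allocation ratio k = n₂/n₁ = 4, Var(x̄₁−x̄₂) = σ²(1/n₁ + 1/(k·n₁)) = σ²·(k+1)/(k·n₁).
So n₁ = (1 + 1/k)·((z_{α/2} + z_β)/d)² = 1.250 × (2.927/0.42)².
n₁ = 1.250 × 48.57 = 60.7.
Round up: n₁ = 61, giving n₂ = 4 × 61 = 244.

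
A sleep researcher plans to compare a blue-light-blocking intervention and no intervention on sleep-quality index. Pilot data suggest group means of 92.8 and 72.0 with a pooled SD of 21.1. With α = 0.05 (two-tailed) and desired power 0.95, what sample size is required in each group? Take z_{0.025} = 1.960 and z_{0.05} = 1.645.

n = 27 per group

Cohen's d = |M₁ − M₂| / SD_pooled = |92.8 − 72.0| / 21.1 = 20.8 / 21.1 = 0.986.
For two independent groups with equal n: n = 2·((z_{α/2} + z_β) / d)².
z_{α/2} + z_β = 1.960 + 1.645 = 3.605.
n = 2 × (3.605 / 0.986)² = 2 × 3.656² = 2 × 13.37 = 26.7.
Round up to the next whole participant.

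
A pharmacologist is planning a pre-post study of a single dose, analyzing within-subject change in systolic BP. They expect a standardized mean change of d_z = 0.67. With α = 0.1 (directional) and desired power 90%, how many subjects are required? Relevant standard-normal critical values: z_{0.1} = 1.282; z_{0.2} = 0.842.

n = 15 pairs

For a paired (one-sample on differences) test: n = ((z_{α} + z_β) / d)².
z_{α} + z_β = 1.282 + 1.282 = 2.564.
n = (2.564 / 0.67)² = 3.827² = 14.64.
Round up.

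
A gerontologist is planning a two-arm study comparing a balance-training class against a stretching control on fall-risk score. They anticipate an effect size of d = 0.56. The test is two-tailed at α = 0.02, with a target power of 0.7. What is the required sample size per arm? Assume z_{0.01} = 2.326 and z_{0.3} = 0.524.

n = 52 per group

For two independent groups with equal n: n = 2·((z_{α/2} + z_β) / d)².
z_{α/2} + z_β = 2.326 + 0.524 = 2.850.
n = 2 × (2.850 / 0.56)² = 2 × 5.089² = 2 × 25.90 = 51.8.
Round up to the next whole participant.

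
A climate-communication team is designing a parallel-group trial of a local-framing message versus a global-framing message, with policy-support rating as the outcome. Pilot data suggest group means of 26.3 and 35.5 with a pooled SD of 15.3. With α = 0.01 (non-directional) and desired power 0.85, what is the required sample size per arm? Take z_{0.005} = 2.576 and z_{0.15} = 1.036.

n = 73 per group

Cohen's d = |M₁ − M₂| / SD_pooled = |26.3 − 35.5| / 15.3 = 9.2 / 15.3 = 0.601.
For two independent groups with equal n: n = 2·((z_{α/2} + z_β) / d)².
z_{α/2} + z_β = 2.576 + 1.036 = 3.612.
n = 2 × (3.612 / 0.601)² = 2 × 6.010² = 2 × 36.12 = 72.2.
Round up to the next whole participant.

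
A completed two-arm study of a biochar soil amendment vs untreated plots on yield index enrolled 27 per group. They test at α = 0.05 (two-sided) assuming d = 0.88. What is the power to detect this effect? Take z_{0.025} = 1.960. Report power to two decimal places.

power ≈ 0.90

For two equal groups, power = Φ(d·√(n/2) − z_{α/2}).
d·√(n/2) = 0.88 × √(27/2) = 0.88 × 3.674 = 3.233.
z_β = 3.233 − 1.960 = 1.273.
Power = Φ(1.273) = 0.899.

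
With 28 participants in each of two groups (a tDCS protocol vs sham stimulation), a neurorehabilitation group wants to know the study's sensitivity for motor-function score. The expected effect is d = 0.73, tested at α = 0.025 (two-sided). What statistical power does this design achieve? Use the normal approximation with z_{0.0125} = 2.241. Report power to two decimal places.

For two equal groups, power = Φ(d·√(n/2) − z_{α/2}).
d·√(n/2) = 0.73 × √(28/2) = 0.73 × 3.742 = 2.731.
z_β = 2.731 − 2.241 = 0.490.
Power = Φ(0.490) = 0.688.

power ≈ 0.69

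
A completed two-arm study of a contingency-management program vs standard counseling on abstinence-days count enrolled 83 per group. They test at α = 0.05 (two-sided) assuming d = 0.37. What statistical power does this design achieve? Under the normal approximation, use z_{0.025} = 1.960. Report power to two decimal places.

For two equal groups, power = Φ(d·√(n/2) − z_{α/2}).
d·√(n/2) = 0.37 × √(83/2) = 0.37 × 6.442 = 2.384.
z_β = 2.384 − 1.960 = 0.424.
Power = Φ(0.424) = 0.664.

power ≈ 0.66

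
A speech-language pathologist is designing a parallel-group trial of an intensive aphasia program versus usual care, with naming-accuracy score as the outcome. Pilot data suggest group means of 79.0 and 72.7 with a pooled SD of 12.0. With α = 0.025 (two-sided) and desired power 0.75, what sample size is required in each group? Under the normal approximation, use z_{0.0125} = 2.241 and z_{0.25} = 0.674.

n = 62 per group

Cohen's d = |M₁ − M₂| / SD_pooled = |79.0 − 72.7| / 12.0 = 6.3 / 12.0 = 0.525.
For two independent groups with equal n: n = 2·((z_{α/2} + z_β) / d)².
z_{α/2} + z_β = 2.241 + 0.674 = 2.915.
n = 2 × (2.915 / 0.525)² = 2 × 5.552² = 2 × 30.83 = 61.7.
Round up to the next whole participant.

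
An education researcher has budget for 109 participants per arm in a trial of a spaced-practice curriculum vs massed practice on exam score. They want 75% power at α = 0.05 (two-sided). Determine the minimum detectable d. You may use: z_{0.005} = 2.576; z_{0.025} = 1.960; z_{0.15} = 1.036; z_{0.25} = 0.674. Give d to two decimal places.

d_min ≈ 0.36

For two independent groups of n = 109 each: d_min = (z_{α/2} + z_β)·√(2/n).
z-sum = 1.960 + 0.674 = 2.634.
d_min = 2.634 × √(2/109) = 2.634 × 0.1355 = 0.357.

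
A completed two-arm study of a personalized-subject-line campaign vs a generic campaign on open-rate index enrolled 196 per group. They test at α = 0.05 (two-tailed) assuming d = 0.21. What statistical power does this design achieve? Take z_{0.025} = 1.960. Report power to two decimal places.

For two equal groups, power = Φ(d·√(n/2) − z_{α/2}).
d·√(n/2) = 0.21 × √(196/2) = 0.21 × 9.899 = 2.079.
z_β = 2.079 − 1.960 = 0.119.
Power = Φ(0.119) = 0.547.

power ≈ 0.55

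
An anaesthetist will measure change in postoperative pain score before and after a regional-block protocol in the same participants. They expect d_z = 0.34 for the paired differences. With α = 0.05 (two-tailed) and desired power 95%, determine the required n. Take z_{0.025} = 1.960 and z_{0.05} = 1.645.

For a paired (one-sample on differences) test: n = ((z_{α/2} + z_β) / d)².
z_{α/2} + z_β = 1.960 + 1.645 = 3.605.
n = (3.605 / 0.34)² = 10.603² = 112.42.
Round up.

n = 113 pairs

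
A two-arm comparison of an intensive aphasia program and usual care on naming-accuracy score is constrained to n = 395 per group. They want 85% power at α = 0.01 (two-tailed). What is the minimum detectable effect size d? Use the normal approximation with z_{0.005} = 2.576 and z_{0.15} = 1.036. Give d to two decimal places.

d_min ≈ 0.26

For two independent groups of n = 395 each: d_min = (z_{α/2} + z_β)·√(2/n).
z-sum = 2.576 + 1.036 = 3.612.
d_min = 3.612 × √(2/395) = 3.612 × 0.0712 = 0.257.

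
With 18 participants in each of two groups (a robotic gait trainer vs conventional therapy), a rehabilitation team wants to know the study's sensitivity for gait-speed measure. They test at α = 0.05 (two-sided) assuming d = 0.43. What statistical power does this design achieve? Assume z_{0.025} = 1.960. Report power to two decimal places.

power ≈ 0.25

For two equal groups, power = Φ(d·√(n/2) − z_{α/2}).
d·√(n/2) = 0.43 × √(18/2) = 0.43 × 3.000 = 1.290.
z_β = 1.290 − 1.960 = -0.670.
Power = Φ(-0.670) = 0.251.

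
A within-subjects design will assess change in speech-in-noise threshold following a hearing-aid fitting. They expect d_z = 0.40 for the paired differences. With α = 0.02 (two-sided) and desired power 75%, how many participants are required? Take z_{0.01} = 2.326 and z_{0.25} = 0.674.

n = 57 pairs

For a paired (one-sample on differences) test: n = ((z_{α/2} + z_β) / d)².
z_{α/2} + z_β = 2.326 + 0.674 = 3.000.
n = (3.000 / 0.40)² = 7.500² = 56.25.
Round up.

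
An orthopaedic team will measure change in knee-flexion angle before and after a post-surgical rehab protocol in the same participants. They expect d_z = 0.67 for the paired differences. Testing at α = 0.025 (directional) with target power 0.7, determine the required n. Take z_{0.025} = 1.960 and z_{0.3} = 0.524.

For a paired (one-sample on differences) test: n = ((z_{α} + z_β) / d)².
z_{α} + z_β = 1.960 + 0.524 = 2.484.
n = (2.484 / 0.67)² = 3.707² = 13.75.
Round up.

n = 14 pairs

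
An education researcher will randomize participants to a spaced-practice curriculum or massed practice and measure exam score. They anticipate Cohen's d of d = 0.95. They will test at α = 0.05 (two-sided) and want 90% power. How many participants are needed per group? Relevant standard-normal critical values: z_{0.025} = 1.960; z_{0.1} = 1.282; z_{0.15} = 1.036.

For two independent groups with equal n: n = 2·((z_{α/2} + z_β) / d)².
z_{α/2} + z_β = 1.960 + 1.282 = 3.242.
n = 2 × (3.242 / 0.95)² = 2 × 3.413² = 2 × 11.65 = 23.3.
Round up to the next whole participant.

n = 24 per group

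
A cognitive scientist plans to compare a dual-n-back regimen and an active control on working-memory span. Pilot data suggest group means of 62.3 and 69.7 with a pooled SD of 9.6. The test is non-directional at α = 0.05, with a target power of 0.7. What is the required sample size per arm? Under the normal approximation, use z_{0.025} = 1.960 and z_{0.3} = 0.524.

Cohen's d = |M₁ − M₂| / SD_pooled = |62.3 − 69.7| / 9.6 = 7.4 / 9.6 = 0.771.
For two independent groups with equal n: n = 2·((z_{α/2} + z_β) / d)².
z_{α/2} + z_β = 1.960 + 0.524 = 2.484.
n = 2 × (2.484 / 0.771)² = 2 × 3.222² = 2 × 10.38 = 20.8.
Round up to the next whole participant.

n = 21 per group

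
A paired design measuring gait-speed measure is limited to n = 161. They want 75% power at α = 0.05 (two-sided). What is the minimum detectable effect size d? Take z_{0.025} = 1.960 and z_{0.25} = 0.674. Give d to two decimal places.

d_min ≈ 0.21

For a single sample (or paired design) of n = 161: d_min = (z_{α/2} + z_β)/√n.
z-sum = 1.960 + 0.674 = 2.634.
d_min = 2.634 / √161 = 2.634 / 12.689 = 0.208.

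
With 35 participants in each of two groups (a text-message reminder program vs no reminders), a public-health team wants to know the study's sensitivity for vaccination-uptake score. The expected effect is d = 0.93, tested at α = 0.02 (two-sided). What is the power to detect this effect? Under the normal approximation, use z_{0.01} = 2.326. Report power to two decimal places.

power ≈ 0.94

For two equal groups, power = Φ(d·√(n/2) − z_{α/2}).
d·√(n/2) = 0.93 × √(35/2) = 0.93 × 4.183 = 3.890.
z_β = 3.890 − 2.326 = 1.564.
Power = Φ(1.564) = 0.941.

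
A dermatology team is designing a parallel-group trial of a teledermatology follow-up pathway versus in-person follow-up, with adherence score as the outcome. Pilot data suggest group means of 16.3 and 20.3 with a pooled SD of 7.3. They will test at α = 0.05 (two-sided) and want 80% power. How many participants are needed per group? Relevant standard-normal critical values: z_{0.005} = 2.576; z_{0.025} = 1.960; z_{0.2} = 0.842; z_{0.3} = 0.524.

n = 53 per group

Cohen's d = |M₁ − M₂| / SD_pooled = |16.3 − 20.3| / 7.3 = 4.0 / 7.3 = 0.548.
For two independent groups with equal n: n = 2·((z_{α/2} + z_β) / d)².
z_{α/2} + z_β = 1.960 + 0.842 = 2.802.
n = 2 × (2.802 / 0.548)² = 2 × 5.113² = 2 × 26.14 = 52.3.
Round up to the next whole participant.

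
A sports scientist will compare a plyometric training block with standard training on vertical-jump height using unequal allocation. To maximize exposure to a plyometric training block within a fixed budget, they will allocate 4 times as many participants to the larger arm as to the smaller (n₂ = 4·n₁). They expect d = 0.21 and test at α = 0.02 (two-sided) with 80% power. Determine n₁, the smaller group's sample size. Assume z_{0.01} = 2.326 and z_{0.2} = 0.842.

With allocation ratio k = n₂/n₁ = 4, Var(x̄₁−x̄₂) = σ²(1/n₁ + 1/(k·n₁)) = σ²·(k+1)/(k·n₁).
So n₁ = (1 + 1/k)·((z_{α/2} + z_β)/d)² = 1.250 × (3.168/0.21)².
n₁ = 1.250 × 227.58 = 284.5.
Round up: n₁ = 285, giving n₂ = 4 × 285 = 1140.

n₁ = 285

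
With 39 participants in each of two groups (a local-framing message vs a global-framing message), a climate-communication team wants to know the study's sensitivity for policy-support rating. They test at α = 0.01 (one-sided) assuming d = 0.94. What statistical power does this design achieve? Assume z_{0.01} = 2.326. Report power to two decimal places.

For two equal groups, power = Φ(d·√(n/2) − z_{α}).
d·√(n/2) = 0.94 × √(39/2) = 0.94 × 4.416 = 4.151.
z_β = 4.151 − 2.326 = 1.825.
Power = Φ(1.825) = 0.966.

power ≈ 0.97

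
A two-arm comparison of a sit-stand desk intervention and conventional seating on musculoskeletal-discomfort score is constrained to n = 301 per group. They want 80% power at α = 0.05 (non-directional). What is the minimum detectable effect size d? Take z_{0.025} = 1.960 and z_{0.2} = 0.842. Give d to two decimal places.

d_min ≈ 0.23

For two independent groups of n = 301 each: d_min = (z_{α/2} + z_β)·√(2/n).
z-sum = 1.960 + 0.842 = 2.802.
d_min = 2.802 × √(2/301) = 2.802 × 0.0815 = 0.228.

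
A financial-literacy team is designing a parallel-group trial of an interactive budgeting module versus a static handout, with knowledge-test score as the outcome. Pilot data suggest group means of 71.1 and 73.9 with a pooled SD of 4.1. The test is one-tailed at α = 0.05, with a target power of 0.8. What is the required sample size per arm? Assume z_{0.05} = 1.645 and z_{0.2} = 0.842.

Cohen's d = |M₁ − M₂| / SD_pooled = |71.1 − 73.9| / 4.1 = 2.8 / 4.1 = 0.683.
For two independent groups with equal n: n = 2·((z_{α} + z_β) / d)².
z_{α} + z_β = 1.645 + 0.842 = 2.487.
n = 2 × (2.487 / 0.683)² = 2 × 3.641² = 2 × 13.26 = 26.5.
Round up to the next whole participant.

n = 27 per group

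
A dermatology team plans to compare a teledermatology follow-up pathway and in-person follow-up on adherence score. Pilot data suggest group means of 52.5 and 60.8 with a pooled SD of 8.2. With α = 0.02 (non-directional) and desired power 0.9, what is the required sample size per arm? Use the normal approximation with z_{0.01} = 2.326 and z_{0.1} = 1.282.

n = 26 per group

Cohen's d = |M₁ − M₂| / SD_pooled = |52.5 − 60.8| / 8.2 = 8.3 / 8.2 = 1.012.
For two independent groups with equal n: n = 2·((z_{α/2} + z_β) / d)².
z_{α/2} + z_β = 2.326 + 1.282 = 3.608.
n = 2 × (3.608 / 1.012)² = 2 × 3.565² = 2 × 12.71 = 25.4.
Round up to the next whole participant.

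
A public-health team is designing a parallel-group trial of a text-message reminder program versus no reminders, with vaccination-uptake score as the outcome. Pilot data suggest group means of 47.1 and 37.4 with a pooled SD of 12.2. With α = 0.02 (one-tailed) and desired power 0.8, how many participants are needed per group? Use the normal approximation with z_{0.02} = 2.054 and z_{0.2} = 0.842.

Cohen's d = |M₁ − M₂| / SD_pooled = |47.1 − 37.4| / 12.2 = 9.7 / 12.2 = 0.795.
For two independent groups with equal n: n = 2·((z_{α} + z_β) / d)².
z_{α} + z_β = 2.054 + 0.842 = 2.896.
n = 2 × (2.896 / 0.795)² = 2 × 3.643² = 2 × 13.27 = 26.5.
Round up to the next whole participant.

n = 27 per group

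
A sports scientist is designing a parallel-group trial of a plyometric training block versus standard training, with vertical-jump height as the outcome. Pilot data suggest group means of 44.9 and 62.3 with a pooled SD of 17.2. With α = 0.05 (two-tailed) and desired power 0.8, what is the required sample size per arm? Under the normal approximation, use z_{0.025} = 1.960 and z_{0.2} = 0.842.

n = 16 per group

Cohen's d = |M₁ − M₂| / SD_pooled = |44.9 − 62.3| / 17.2 = 17.4 / 17.2 = 1.012.
For two independent groups with equal n: n = 2·((z_{α/2} + z_β) / d)².
z_{α/2} + z_β = 1.960 + 0.842 = 2.802.
n = 2 × (2.802 / 1.012)² = 2 × 2.769² = 2 × 7.67 = 15.3.
Round up to the next whole participant.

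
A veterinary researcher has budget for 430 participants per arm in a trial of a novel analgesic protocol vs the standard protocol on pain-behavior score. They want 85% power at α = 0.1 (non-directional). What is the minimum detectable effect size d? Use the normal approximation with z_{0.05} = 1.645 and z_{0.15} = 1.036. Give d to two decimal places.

d_min ≈ 0.18

For two independent groups of n = 430 each: d_min = (z_{α/2} + z_β)·√(2/n).
z-sum = 1.645 + 1.036 = 2.681.
d_min = 2.681 × √(2/430) = 2.681 × 0.0682 = 0.183.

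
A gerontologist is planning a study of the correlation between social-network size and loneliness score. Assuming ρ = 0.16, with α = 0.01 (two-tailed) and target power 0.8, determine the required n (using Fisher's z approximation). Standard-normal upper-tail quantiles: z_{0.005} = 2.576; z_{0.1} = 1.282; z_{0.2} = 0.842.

n = 452

Fisher's z: C = ½·ln((1+r)/(1−r)) = ½·ln(1.3810) = 0.1614.
n = ((z_{α/2} + z_β)/C)² + 3.
(2.576 + 0.842) / 0.1614 = 3.418 / 0.1614 = 21.177.
n = 21.177² + 3 = 448.47 + 3 = 451.5.
Round up.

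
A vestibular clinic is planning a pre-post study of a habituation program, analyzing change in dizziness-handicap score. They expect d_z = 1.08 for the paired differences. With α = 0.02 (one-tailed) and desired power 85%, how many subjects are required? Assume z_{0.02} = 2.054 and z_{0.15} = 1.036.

n = 9 pairs

For a paired (one-sample on differences) test: n = ((z_{α} + z_β) / d)².
z_{α} + z_β = 2.054 + 1.036 = 3.090.
n = (3.090 / 1.08)² = 2.861² = 8.19.
Round up.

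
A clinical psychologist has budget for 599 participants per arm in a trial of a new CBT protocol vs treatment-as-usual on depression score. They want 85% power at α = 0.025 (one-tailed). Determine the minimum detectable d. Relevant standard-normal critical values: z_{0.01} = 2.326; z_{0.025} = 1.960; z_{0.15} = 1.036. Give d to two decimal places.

d_min ≈ 0.17

For two independent groups of n = 599 each: d_min = (z_{α} + z_β)·√(2/n).
z-sum = 1.960 + 1.036 = 2.996.
d_min = 2.996 × √(2/599) = 2.996 × 0.0578 = 0.173.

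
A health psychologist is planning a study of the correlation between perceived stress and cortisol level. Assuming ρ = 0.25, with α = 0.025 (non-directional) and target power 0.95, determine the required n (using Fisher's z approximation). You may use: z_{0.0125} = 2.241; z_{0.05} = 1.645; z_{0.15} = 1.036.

Fisher's z: C = ½·ln((1+r)/(1−r)) = ½·ln(1.6667) = 0.2554.
n = ((z_{α/2} + z_β)/C)² + 3.
(2.241 + 1.645) / 0.2554 = 3.886 / 0.2554 = 15.215.
n = 15.215² + 3 = 231.51 + 3 = 234.5.
Round up.

n = 235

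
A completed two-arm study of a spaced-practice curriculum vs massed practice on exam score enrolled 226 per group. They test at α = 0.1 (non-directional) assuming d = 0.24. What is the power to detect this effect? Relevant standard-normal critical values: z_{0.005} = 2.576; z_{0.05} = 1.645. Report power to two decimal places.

For two equal groups, power = Φ(d·√(n/2) − z_{α/2}).
d·√(n/2) = 0.24 × √(226/2) = 0.24 × 10.630 = 2.551.
z_β = 2.551 − 1.645 = 0.906.
Power = Φ(0.906) = 0.818.

power ≈ 0.82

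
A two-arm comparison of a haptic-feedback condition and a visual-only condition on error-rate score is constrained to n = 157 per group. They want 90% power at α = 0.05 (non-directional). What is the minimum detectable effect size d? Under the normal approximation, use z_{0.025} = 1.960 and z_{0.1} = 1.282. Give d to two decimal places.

For two independent groups of n = 157 each: d_min = (z_{α/2} + z_β)·√(2/n).
z-sum = 1.960 + 1.282 = 3.242.
d_min = 3.242 × √(2/157) = 3.242 × 0.1129 = 0.366.

d_min ≈ 0.37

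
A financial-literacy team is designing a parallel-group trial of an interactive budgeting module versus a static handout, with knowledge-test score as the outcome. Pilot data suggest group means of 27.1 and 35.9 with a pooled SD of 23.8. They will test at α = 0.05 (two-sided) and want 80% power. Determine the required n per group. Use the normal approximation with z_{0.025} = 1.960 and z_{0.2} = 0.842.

Cohen's d = |M₁ − M₂| / SD_pooled = |27.1 − 35.9| / 23.8 = 8.8 / 23.8 = 0.370.
For two independent groups with equal n: n = 2·((z_{α/2} + z_β) / d)².
z_{α/2} + z_β = 1.960 + 0.842 = 2.802.
n = 2 × (2.802 / 0.370)² = 2 × 7.573² = 2 × 57.35 = 114.7.
Round up to the next whole participant.

n = 115 per group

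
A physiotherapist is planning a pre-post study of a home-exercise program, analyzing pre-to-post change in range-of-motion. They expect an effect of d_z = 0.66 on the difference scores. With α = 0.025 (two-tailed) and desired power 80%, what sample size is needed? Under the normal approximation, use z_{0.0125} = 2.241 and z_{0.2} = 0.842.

n = 22 pairs

For a paired (one-sample on differences) test: n = ((z_{α/2} + z_β) / d)².
z_{α/2} + z_β = 2.241 + 0.842 = 3.083.
n = (3.083 / 0.66)² = 4.671² = 21.82.
Round up.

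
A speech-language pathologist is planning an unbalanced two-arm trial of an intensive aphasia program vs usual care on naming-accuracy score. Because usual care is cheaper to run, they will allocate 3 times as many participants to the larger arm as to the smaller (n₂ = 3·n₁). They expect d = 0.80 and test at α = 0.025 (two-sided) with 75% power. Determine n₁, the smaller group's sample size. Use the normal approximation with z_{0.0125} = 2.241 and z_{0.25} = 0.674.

With allocation ratio k = n₂/n₁ = 3, Var(x̄₁−x̄₂) = σ²(1/n₁ + 1/(k·n₁)) = σ²·(k+1)/(k·n₁).
So n₁ = (1 + 1/k)·((z_{α/2} + z_β)/d)² = 1.333 × (2.915/0.80)².
n₁ = 1.333 × 13.28 = 17.7.
Round up: n₁ = 18, giving n₂ = 3 × 18 = 54.

n₁ = 18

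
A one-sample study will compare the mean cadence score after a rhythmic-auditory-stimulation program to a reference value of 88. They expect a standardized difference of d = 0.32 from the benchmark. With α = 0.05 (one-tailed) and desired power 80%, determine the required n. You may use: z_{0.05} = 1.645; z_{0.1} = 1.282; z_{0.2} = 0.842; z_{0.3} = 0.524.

n = 61

For a one-sample test: n = ((z_{α} + z_β) / d)².
z_{α} + z_β = 1.645 + 0.842 = 2.487.
n = (2.487 / 0.32)² = 7.772² = 60.40.
Round up.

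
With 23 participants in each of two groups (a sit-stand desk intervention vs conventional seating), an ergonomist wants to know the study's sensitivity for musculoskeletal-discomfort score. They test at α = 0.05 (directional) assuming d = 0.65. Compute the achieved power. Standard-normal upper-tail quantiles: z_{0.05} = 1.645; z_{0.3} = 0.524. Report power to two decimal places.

For two equal groups, power = Φ(d·√(n/2) − z_{α}).
d·√(n/2) = 0.65 × √(23/2) = 0.65 × 3.391 = 2.204.
z_β = 2.204 − 1.645 = 0.559.
Power = Φ(0.559) = 0.712.

power ≈ 0.71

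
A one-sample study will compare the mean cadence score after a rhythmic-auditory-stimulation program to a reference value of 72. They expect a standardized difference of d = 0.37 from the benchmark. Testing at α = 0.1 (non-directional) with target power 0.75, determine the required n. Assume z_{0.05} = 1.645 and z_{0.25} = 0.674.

n = 40

For a one-sample test: n = ((z_{α/2} + z_β) / d)².
z_{α/2} + z_β = 1.645 + 0.674 = 2.319.
n = (2.319 / 0.37)² = 6.268² = 39.28.
Round up.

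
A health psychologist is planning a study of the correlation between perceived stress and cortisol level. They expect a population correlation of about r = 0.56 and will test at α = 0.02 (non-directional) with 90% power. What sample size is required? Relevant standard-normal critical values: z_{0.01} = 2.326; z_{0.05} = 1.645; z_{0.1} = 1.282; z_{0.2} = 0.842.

n = 36

Fisher's z: C = ½·ln((1+r)/(1−r)) = ½·ln(3.5455) = 0.6328.
n = ((z_{α/2} + z_β)/C)² + 3.
(2.326 + 1.282) / 0.6328 = 3.608 / 0.6328 = 5.702.
n = 5.702² + 3 = 32.51 + 3 = 35.5.
Round up.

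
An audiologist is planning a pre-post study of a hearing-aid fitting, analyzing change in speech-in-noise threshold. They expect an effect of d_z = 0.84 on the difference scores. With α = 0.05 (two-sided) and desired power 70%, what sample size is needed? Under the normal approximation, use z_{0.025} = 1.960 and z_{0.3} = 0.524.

For a paired (one-sample on differences) test: n = ((z_{α/2} + z_β) / d)².
z_{α/2} + z_β = 1.960 + 0.524 = 2.484.
n = (2.484 / 0.84)² = 2.957² = 8.74.
Round up.

n = 9 pairs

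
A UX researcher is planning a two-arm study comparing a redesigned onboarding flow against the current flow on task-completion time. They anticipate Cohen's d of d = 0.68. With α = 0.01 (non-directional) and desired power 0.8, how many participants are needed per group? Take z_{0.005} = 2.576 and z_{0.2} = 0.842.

n = 51 per group

For two independent groups with equal n: n = 2·((z_{α/2} + z_β) / d)².
z_{α/2} + z_β = 2.576 + 0.842 = 3.418.
n = 2 × (3.418 / 0.68)² = 2 × 5.026² = 2 × 25.27 = 50.5.
Round up to the next whole participant.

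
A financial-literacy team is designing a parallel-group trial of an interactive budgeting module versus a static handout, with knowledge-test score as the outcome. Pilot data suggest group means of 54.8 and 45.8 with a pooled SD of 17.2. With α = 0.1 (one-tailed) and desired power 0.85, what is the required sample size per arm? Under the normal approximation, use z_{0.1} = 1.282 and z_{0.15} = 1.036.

Cohen's d = |M₁ − M₂| / SD_pooled = |54.8 − 45.8| / 17.2 = 9.0 / 17.2 = 0.523.
For two independent groups with equal n: n = 2·((z_{α} + z_β) / d)².
z_{α} + z_β = 1.282 + 1.036 = 2.318.
n = 2 × (2.318 / 0.523)² = 2 × 4.432² = 2 × 19.64 = 39.3.
Round up to the next whole participant.

n = 40 per group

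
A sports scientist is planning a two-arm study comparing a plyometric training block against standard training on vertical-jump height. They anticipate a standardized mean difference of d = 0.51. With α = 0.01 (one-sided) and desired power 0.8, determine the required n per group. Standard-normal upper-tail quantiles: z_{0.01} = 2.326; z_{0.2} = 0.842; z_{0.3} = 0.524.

For two independent groups with equal n: n = 2·((z_{α} + z_β) / d)².
z_{α} + z_β = 2.326 + 0.842 = 3.168.
n = 2 × (3.168 / 0.51)² = 2 × 6.212² = 2 × 38.59 = 77.2.
Round up to the next whole participant.

n = 78 per group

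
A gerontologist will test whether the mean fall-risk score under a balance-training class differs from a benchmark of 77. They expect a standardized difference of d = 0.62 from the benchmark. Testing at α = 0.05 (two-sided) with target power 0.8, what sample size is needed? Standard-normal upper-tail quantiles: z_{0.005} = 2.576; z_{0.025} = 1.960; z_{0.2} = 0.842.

For a one-sample test: n = ((z_{α/2} + z_β) / d)².
z_{α/2} + z_β = 1.960 + 0.842 = 2.802.
n = (2.802 / 0.62)² = 4.519² = 20.42.
Round up.

n = 21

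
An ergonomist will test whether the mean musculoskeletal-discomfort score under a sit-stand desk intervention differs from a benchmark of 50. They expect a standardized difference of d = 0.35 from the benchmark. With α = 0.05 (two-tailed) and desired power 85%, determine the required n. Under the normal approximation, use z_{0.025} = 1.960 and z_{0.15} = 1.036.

For a one-sample test: n = ((z_{α/2} + z_β) / d)².
z_{α/2} + z_β = 1.960 + 1.036 = 2.996.
n = (2.996 / 0.35)² = 8.560² = 73.27.
Round up.

n = 74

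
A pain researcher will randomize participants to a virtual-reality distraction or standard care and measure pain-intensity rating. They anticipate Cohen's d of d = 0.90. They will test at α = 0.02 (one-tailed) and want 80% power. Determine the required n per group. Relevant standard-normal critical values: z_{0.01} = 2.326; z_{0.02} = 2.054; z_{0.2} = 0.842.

n = 21 per group

For two independent groups with equal n: n = 2·((z_{α} + z_β) / d)².
z_{α} + z_β = 2.054 + 0.842 = 2.896.
n = 2 × (2.896 / 0.90)² = 2 × 3.218² = 2 × 10.35 = 20.7.
Round up to the next whole participant.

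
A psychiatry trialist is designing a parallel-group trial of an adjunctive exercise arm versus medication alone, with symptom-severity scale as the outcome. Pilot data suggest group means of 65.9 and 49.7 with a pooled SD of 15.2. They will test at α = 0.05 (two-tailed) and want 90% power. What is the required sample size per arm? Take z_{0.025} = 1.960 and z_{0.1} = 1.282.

n = 19 per group

Cohen's d = |M₁ − M₂| / SD_pooled = |65.9 − 49.7| / 15.2 = 16.2 / 15.2 = 1.066.
For two independent groups with equal n: n = 2·((z_{α/2} + z_β) / d)².
z_{α/2} + z_β = 1.960 + 1.282 = 3.242.
n = 2 × (3.242 / 1.066)² = 2 × 3.041² = 2 × 9.25 = 18.5.
Round up to the next whole participant.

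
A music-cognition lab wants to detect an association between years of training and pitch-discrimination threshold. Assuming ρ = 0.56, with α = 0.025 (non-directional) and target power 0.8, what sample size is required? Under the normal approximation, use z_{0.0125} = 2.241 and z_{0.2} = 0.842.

n = 27

Fisher's z: C = ½·ln((1+r)/(1−r)) = ½·ln(3.5455) = 0.6328.
n = ((z_{α/2} + z_β)/C)² + 3.
(2.241 + 0.842) / 0.6328 = 3.083 / 0.6328 = 4.872.
n = 4.872² + 3 = 23.74 + 3 = 26.7.
Round up.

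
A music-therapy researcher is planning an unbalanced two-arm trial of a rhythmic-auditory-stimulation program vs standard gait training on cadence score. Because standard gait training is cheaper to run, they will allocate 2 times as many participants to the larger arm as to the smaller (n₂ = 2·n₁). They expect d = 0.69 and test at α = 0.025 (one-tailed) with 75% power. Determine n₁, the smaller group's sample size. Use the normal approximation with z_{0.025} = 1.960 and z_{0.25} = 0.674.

n₁ = 22

With allocation ratio k = n₂/n₁ = 2, Var(x̄₁−x̄₂) = σ²(1/n₁ + 1/(k·n₁)) = σ²·(k+1)/(k·n₁).
So n₁ = (1 + 1/k)·((z_{α} + z_β)/d)² = 1.500 × (2.634/0.69)².
n₁ = 1.500 × 14.57 = 21.9.
Round up: n₁ = 22, giving n₂ = 2 × 22 = 44.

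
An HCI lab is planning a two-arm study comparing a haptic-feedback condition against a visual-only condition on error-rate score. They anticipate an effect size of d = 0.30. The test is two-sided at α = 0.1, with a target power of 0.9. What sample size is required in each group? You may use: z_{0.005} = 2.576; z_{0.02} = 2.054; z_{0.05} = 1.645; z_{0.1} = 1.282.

For two independent groups with equal n: n = 2·((z_{α/2} + z_β) / d)².
z_{α/2} + z_β = 1.645 + 1.282 = 2.927.
n = 2 × (2.927 / 0.30)² = 2 × 9.757² = 2 × 95.19 = 190.4.
Round up to the next whole participant.

n = 191 per group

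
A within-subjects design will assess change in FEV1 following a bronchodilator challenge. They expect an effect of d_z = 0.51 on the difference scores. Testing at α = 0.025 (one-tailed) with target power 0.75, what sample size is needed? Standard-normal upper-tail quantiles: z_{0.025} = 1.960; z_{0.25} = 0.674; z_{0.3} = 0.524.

For a paired (one-sample on differences) test: n = ((z_{α} + z_β) / d)².
z_{α} + z_β = 1.960 + 0.674 = 2.634.
n = (2.634 / 0.51)² = 5.165² = 26.67.
Round up.

n = 27 pairs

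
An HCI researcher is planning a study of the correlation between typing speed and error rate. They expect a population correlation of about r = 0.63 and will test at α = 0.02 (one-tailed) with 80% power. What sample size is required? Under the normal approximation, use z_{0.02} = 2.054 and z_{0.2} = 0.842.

Fisher's z: C = ½·ln((1+r)/(1−r)) = ½·ln(4.4054) = 0.7414.
n = ((z_{α} + z_β)/C)² + 3.
(2.054 + 0.842) / 0.7414 = 2.896 / 0.7414 = 3.906.
n = 3.906² + 3 = 15.26 + 3 = 18.3.
Round up.

n = 19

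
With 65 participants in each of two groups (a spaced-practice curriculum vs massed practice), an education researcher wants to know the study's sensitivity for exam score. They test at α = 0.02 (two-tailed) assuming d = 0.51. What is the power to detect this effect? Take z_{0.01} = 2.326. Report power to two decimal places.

power ≈ 0.72

For two equal groups, power = Φ(d·√(n/2) − z_{α/2}).
d·√(n/2) = 0.51 × √(65/2) = 0.51 × 5.701 = 2.907.
z_β = 2.907 − 2.326 = 0.581.
Power = Φ(0.581) = 0.720.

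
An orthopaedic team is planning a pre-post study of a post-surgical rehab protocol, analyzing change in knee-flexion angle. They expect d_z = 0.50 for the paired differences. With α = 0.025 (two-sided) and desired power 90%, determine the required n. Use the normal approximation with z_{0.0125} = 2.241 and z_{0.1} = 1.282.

n = 50 pairs

For a paired (one-sample on differences) test: n = ((z_{α/2} + z_β) / d)².
z_{α/2} + z_β = 2.241 + 1.282 = 3.523.
n = (3.523 / 0.50)² = 7.046² = 49.65.
Round up.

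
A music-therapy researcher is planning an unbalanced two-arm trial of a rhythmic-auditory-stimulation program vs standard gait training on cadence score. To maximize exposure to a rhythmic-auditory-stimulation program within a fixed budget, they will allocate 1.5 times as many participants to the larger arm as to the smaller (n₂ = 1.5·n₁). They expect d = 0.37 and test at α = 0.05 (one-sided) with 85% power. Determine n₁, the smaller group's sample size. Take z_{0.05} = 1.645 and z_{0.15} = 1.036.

n₁ = 88

With allocation ratio k = n₂/n₁ = 1.5, Var(x̄₁−x̄₂) = σ²(1/n₁ + 1/(k·n₁)) = σ²·(k+1)/(k·n₁).
So n₁ = (1 + 1/k)·((z_{α} + z_β)/d)² = 1.667 × (2.681/0.37)².
n₁ = 1.667 × 52.50 = 87.5.
Round up: n₁ = 88, giving n₂ = 1.5 × 88 = 132.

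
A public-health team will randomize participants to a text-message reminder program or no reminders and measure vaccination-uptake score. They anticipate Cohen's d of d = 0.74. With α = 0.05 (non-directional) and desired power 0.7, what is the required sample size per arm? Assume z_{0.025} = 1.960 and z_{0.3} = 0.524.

n = 23 per group

For two independent groups with equal n: n = 2·((z_{α/2} + z_β) / d)².
z_{α/2} + z_β = 1.960 + 0.524 = 2.484.
n = 2 × (2.484 / 0.74)² = 2 × 3.357² = 2 × 11.27 = 22.5.
Round up to the next whole participant.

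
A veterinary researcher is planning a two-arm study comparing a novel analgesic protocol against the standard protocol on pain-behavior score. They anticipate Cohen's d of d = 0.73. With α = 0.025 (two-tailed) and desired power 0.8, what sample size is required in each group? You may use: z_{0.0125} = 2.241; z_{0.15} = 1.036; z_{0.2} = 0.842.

n = 36 per group

For two independent groups with equal n: n = 2·((z_{α/2} + z_β) / d)².
z_{α/2} + z_β = 2.241 + 0.842 = 3.083.
n = 2 × (3.083 / 0.73)² = 2 × 4.223² = 2 × 17.84 = 35.7.
Round up to the next whole participant.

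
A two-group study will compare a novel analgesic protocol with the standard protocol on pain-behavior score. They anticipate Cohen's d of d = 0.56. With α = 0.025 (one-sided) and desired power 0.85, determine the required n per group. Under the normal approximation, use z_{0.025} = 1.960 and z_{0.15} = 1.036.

For two independent groups with equal n: n = 2·((z_{α} + z_β) / d)².
z_{α} + z_β = 1.960 + 1.036 = 2.996.
n = 2 × (2.996 / 0.56)² = 2 × 5.350² = 2 × 28.62 = 57.2.
Round up to the next whole participant.

n = 58 per group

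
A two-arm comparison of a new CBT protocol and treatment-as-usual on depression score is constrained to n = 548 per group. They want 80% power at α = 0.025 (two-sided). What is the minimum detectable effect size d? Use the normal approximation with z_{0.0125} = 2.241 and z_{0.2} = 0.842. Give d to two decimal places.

d_min ≈ 0.19

For two independent groups of n = 548 each: d_min = (z_{α/2} + z_β)·√(2/n).
z-sum = 2.241 + 0.842 = 3.083.
d_min = 3.083 × √(2/548) = 3.083 × 0.0604 = 0.186.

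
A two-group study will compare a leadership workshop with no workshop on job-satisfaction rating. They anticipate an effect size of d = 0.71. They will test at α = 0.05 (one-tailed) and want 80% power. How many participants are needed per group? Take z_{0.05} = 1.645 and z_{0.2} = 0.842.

For two independent groups with equal n: n = 2·((z_{α} + z_β) / d)².
z_{α} + z_β = 1.645 + 0.842 = 2.487.
n = 2 × (2.487 / 0.71)² = 2 × 3.503² = 2 × 12.27 = 24.5.
Round up to the next whole participant.

n = 25 per group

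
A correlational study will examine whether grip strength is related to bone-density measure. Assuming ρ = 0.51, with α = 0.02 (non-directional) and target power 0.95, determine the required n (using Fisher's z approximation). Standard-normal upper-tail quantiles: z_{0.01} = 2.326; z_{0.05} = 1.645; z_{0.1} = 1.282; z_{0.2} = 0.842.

Fisher's z: C = ½·ln((1+r)/(1−r)) = ½·ln(3.0816) = 0.5627.
n = ((z_{α/2} + z_β)/C)² + 3.
(2.326 + 1.645) / 0.5627 = 3.971 / 0.5627 = 7.057.
n = 7.057² + 3 = 49.80 + 3 = 52.8.
Round up.

n = 53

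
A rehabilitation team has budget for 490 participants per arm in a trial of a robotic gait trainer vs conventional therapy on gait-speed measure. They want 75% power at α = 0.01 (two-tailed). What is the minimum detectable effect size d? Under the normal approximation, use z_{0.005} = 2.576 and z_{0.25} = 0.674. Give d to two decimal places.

d_min ≈ 0.21

For two independent groups of n = 490 each: d_min = (z_{α/2} + z_β)·√(2/n).
z-sum = 2.576 + 0.674 = 3.250.
d_min = 3.250 × √(2/490) = 3.250 × 0.0639 = 0.208.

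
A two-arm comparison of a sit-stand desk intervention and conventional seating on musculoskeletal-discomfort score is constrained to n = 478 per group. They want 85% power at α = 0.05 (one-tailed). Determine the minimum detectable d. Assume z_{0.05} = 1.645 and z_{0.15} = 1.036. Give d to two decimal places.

For two independent groups of n = 478 each: d_min = (z_{α} + z_β)·√(2/n).
z-sum = 1.645 + 1.036 = 2.681.
d_min = 2.681 × √(2/478) = 2.681 × 0.0647 = 0.173.

d_min ≈ 0.17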